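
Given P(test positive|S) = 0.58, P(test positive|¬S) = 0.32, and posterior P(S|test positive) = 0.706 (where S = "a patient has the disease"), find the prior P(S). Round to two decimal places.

P(S) = 0.57

Bayes' rule in odds form gives O(S|E) = O(S)·[P(E|S)/P(E|¬S)], hence O(S) = O(S|E)/LR.
Posterior odds = 0.706/(1−0.706) = 2.4014. LR = 0.58/0.32 = 1.8125.
Prior odds = 2.4014/1.8125 = 1.3249, so P(S) = 1.3249/(1+1.3249) ≈ 0.57.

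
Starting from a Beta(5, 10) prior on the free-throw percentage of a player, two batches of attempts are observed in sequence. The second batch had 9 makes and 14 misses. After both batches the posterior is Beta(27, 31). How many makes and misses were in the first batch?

Because Beta–binomial updating is additive in the counts, the combined data contributed (α_post−α_prior, β_post−β_prior) successes and failures.
Total across both batches: 27−5=22 makes, 31−10=21 misses.
Subtract the second batch: 22−9=13 makes and 21−14=7 misses.

13 makes and 7 misses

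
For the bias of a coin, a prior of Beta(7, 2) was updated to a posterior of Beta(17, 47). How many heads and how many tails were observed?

10 heads and 45 tails

Under Beta–binomial conjugacy the posterior parameters are (a+s, b+f).
So s = 17 − 7 = 10 and f = 47 − 2 = 45.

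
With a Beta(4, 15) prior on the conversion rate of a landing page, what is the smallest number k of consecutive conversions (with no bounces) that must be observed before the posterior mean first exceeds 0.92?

After k conversions and 0 bounces the posterior is Beta(4+k, 15), with mean (4+k)/(4+15+k).
Set (4+k)/(19+k) > 0.92 and solve: k > (0.92·19 − 4)/(1 − 0.92) = 168.500.
The smallest integer exceeding 168.500 is 169, and checking k=169: (173)/(188) = 0.9202 > 0.92.

k = 169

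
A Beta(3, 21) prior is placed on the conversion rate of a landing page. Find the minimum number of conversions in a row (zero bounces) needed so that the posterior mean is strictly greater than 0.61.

After k conversions and 0 bounces the posterior is Beta(3+k, 21), with mean (3+k)/(3+21+k).
Set (3+k)/(24+k) > 0.61 and solve: k > (0.61·24 − 3)/(1 − 0.61) = 29.846.
The smallest integer exceeding 29.846 is 30, and checking k=30: (33)/(54) = 0.6111 > 0.61.

k = 30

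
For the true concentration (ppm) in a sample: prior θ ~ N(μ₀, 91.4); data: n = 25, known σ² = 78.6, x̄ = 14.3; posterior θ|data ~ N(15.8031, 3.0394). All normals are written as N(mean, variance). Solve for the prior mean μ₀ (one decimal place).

μ₀ = 59.5

With known observation variance, the Normal–Normal posterior has precision τ_n = τ₀ + n/σ² and mean μ_n = (τ₀μ₀ + (n/σ²)x̄)/τ_n.
Here τ₀ = 1/91.4 = 0.010941 and τ_data = 25/78.6 = 0.318066, so τ_n = 0.329007.
Rearranging for μ₀: μ₀ = (μ_n·τ_n − τ_data·x̄)/τ₀ = (15.8031·0.329007 − 0.318066·14.3) / 0.010941 = 0.650987/0.010941 ≈ 59.5.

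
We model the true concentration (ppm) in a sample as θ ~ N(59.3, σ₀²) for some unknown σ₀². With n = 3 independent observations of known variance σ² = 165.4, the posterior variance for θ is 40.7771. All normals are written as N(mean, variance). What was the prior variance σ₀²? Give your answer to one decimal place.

σ₀² = 156.6

Posterior precision equals prior precision plus data precision: 1/σ_n² = 1/σ₀² + n/σ².
So 1/σ₀² = 1/40.7771 − 3/165.4 = 0.024524 − 0.018138 = 0.006386.
Hence σ₀² = 1/0.006386 ≈ 156.6.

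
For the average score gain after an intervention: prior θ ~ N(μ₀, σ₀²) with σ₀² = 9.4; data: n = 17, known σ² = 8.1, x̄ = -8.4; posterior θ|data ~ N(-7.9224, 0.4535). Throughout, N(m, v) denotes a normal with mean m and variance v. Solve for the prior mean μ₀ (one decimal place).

μ₀ = 1.5

With known observation variance, the Normal–Normal posterior has precision τ_n = τ₀ + n/σ² and mean μ_n = (τ₀μ₀ + (n/σ²)x̄)/τ_n.
Here τ₀ = 1/9.4 = 0.106383 and τ_data = 17/8.1 = 2.098765, so τ_n = 2.205148.
Rearranging for μ₀: μ₀ = (μ_n·τ_n − τ_data·x̄)/τ₀ = (-7.9224·2.205148 − 2.098765·-8.4) / 0.106383 = 0.159561/0.106383 ≈ 1.5.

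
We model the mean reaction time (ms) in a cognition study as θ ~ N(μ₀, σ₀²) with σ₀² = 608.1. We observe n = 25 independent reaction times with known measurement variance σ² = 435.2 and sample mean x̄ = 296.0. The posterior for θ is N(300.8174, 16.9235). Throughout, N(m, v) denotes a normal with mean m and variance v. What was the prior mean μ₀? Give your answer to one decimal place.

The posterior mean is a precision-weighted average: μ_n = (τ₀μ₀ + τ_data·x̄)/(τ₀+τ_data), with τ₀=1/σ₀² and τ_data=n/σ².
Here τ₀ = 1/608.1 = 0.001644 and τ_data = 25/435.2 = 0.057445, so τ_n = 0.059089.
Rearranging for μ₀: μ₀ = (μ_n·τ_n − τ_data·x̄)/τ₀ = (300.8174·0.059089 − 0.057445·296.0) / 0.001644 = 0.771279/0.001644 ≈ 469.1.

μ₀ = 469.1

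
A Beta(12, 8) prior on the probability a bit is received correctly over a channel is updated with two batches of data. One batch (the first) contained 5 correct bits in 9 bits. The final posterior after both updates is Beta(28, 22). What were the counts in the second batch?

Sequential conjugate updates are equivalent to a single update on the pooled data, so total successes = posterior α − prior α and total failures = posterior β − prior β.
Total across both batches: 28−12=16 correct bits, 22−8=14 errors.
Subtract the first batch: 16−5=11 correct bits and 14−4=10 errors.

11 correct bits and 10 errors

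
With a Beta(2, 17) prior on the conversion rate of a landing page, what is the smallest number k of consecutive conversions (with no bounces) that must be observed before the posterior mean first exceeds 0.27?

After k conversions and 0 bounces the posterior is Beta(2+k, 17), with mean (2+k)/(2+17+k).
Set (2+k)/(19+k) > 0.27 and solve: k > (0.27·19 − 2)/(1 − 0.27) = 4.288.
The smallest integer exceeding 4.288 is 5, and checking k=5: (7)/(24) = 0.2917 > 0.27.

k = 5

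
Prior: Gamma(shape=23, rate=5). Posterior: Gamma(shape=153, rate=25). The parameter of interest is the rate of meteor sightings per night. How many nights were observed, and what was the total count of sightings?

n = 20 nights with total 130 sightings

Gamma–Poisson conjugacy: posterior shape = α + Σxᵢ, posterior rate = β + n.
Matching: Σxᵢ = 153 − 23 = 130 and n = 25 − 5 = 20.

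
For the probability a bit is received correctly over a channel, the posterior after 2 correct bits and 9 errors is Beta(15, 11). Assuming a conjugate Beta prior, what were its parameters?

Under Beta–binomial conjugacy the posterior parameters are (α+s, β+f).
So α = 15 − 2 = 13 and β = 11 − 9 = 2.

Beta(13, 2)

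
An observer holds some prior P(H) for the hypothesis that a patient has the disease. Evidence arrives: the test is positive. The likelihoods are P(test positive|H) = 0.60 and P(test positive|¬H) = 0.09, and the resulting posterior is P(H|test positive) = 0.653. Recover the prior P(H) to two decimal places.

P(H) = 0.22

In odds form, posterior odds = prior odds × likelihood ratio, so prior odds = posterior odds ÷ LR.
Posterior odds = 0.653/(1−0.653) = 1.8818. LR = 0.60/0.09 = 6.6667.
Prior odds = 1.8818/6.6667 = 0.2823, so P(H) = 0.2823/(1+0.2823) ≈ 0.22.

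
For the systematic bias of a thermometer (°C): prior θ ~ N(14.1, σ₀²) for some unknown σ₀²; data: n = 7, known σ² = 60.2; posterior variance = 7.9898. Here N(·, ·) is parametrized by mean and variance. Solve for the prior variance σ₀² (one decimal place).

σ₀² = 112.6

For the Normal–Normal model with known σ², precisions add: τ_n = τ₀ + n/σ².
So 1/σ₀² = 1/7.9898 − 7/60.2 = 0.125160 − 0.116279 = 0.008881.
Hence σ₀² = 1/0.008881 ≈ 112.6.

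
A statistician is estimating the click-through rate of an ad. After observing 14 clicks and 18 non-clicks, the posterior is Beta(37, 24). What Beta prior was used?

A Beta(α, β) prior with s successes and f failures in binomial data gives a Beta(α+s, β+f) posterior.
So α = 37 − 14 = 23 and β = 24 − 18 = 6.

Beta(23, 6)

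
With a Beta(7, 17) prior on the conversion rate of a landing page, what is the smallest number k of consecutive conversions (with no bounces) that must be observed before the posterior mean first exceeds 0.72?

After k conversions and 0 bounces the posterior is Beta(7+k, 17), with mean (7+k)/(7+17+k).
Set (7+k)/(24+k) > 0.72 and solve: k > (0.72·24 − 7)/(1 − 0.72) = 36.714.
The smallest integer exceeding 36.714 is 37, and checking k=37: (44)/(61) = 0.7213 > 0.72.

k = 37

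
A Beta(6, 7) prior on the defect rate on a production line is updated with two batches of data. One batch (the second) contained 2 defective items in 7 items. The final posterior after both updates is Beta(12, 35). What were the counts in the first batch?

Sequential conjugate updates are equivalent to a single update on the pooled data, so total successes = posterior α − prior α and total failures = posterior β − prior β.
Total across both batches: 12−6=6 defective items, 35−7=28 good items.
Subtract the second batch: 6−2=4 defective items and 28−5=23 good items.

4 defective items and 23 good items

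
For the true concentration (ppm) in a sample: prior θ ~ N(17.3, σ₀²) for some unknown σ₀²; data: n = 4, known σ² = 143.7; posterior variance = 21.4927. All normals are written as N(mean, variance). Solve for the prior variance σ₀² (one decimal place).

For the Normal–Normal model with known σ², precisions add: τ_n = τ₀ + n/σ².
So 1/σ₀² = 1/21.4927 − 4/143.7 = 0.046527 − 0.027836 = 0.018691.
Hence σ₀² = 1/0.018691 ≈ 53.5.

σ₀² = 53.5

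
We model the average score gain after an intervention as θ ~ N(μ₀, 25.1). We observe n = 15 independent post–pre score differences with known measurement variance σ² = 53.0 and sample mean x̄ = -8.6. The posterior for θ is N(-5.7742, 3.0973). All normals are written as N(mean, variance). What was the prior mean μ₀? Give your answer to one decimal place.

μ₀ = 14.3

The posterior mean is a precision-weighted average: μ_n = (τ₀μ₀ + τ_data·x̄)/(τ₀+τ_data), with τ₀=1/σ₀² and τ_data=n/σ².
Here τ₀ = 1/25.1 = 0.039841 and τ_data = 15/53.0 = 0.283019, so τ_n = 0.322860.
Rearranging for μ₀: μ₀ = (μ_n·τ_n − τ_data·x̄)/τ₀ = (-5.7742·0.322860 − 0.283019·-8.6) / 0.039841 = 0.569705/0.039841 ≈ 14.3.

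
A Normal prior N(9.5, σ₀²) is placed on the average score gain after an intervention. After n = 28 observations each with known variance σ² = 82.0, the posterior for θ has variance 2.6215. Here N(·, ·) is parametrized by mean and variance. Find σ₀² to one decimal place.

σ₀² = 25.0

Posterior precision equals prior precision plus data precision: 1/σ_n² = 1/σ₀² + n/σ².
So 1/σ₀² = 1/2.6215 − 28/82.0 = 0.381461 − 0.341463 = 0.039998.
Hence σ₀² = 1/0.039998 ≈ 25.0.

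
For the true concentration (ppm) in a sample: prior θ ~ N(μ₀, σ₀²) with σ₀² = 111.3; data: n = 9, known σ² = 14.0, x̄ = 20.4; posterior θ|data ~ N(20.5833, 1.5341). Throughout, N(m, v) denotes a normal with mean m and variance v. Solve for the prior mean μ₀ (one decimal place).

μ₀ = 33.7

With known observation variance, the Normal–Normal posterior has precision τ_n = τ₀ + n/σ² and mean μ_n = (τ₀μ₀ + (n/σ²)x̄)/τ_n.
Here τ₀ = 1/111.3 = 0.008985 and τ_data = 9/14.0 = 0.642857, so τ_n = 0.651842.
Rearranging for μ₀: μ₀ = (μ_n·τ_n − τ_data·x̄)/τ₀ = (20.5833·0.651842 − 0.642857·20.4) / 0.008985 = 0.302777/0.008985 ≈ 33.7.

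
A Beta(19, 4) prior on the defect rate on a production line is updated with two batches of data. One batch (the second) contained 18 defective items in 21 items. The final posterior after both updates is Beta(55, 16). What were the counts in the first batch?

18 defective items and 9 good items

Sequential conjugate updates are equivalent to a single update on the pooled data, so total successes = posterior α − prior α and total failures = posterior β − prior β.
Total across both batches: 55−19=36 defective items, 16−4=12 good items.
Subtract the second batch: 36−18=18 defective items and 12−3=9 good items.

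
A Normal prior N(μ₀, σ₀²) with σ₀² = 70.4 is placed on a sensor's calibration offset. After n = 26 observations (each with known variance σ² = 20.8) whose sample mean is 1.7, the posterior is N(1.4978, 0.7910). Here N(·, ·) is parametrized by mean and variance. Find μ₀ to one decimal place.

μ₀ = -16.3

With known observation variance, the Normal–Normal posterior has precision τ_n = τ₀ + n/σ² and mean μ_n = (τ₀μ₀ + (n/σ²)x̄)/τ_n.
Here τ₀ = 1/70.4 = 0.014205 and τ_data = 26/20.8 = 1.250000, so τ_n = 1.264205.
Rearranging for μ₀: μ₀ = (μ_n·τ_n − τ_data·x̄)/τ₀ = (1.4978·1.264205 − 1.250000·1.7) / 0.014205 = -0.231474/0.014205 ≈ -16.3.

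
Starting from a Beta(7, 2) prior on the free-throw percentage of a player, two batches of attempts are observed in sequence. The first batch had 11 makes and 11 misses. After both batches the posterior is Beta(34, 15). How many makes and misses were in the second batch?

16 makes and 2 misses

Sequential conjugate updates are equivalent to a single update on the pooled data, so total successes = posterior α − prior α and total failures = posterior β − prior β.
Total across both batches: 34−7=27 makes, 15−2=13 misses.
Subtract the first batch: 27−11=16 makes and 13−11=2 misses.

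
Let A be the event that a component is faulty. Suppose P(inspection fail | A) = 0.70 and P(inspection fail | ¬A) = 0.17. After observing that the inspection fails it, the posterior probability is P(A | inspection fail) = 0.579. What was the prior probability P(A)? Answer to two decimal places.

P(A) = 0.25

In odds form, posterior odds = prior odds × likelihood ratio, so prior odds = posterior odds ÷ LR.
Posterior odds = 0.579/(1−0.579) = 1.3753. LR = 0.70/0.17 = 4.1176.
Prior odds = 1.3753/4.1176 = 0.3340, so P(A) = 0.3340/(1+0.3340) ≈ 0.25.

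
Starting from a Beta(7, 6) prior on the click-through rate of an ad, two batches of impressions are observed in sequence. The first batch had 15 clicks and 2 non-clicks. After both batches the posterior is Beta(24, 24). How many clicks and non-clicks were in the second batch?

Sequential conjugate updates are equivalent to a single update on the pooled data, so total successes = posterior α − prior α and total failures = posterior β − prior β.
Total across both batches: 24−7=17 clicks, 24−6=18 non-clicks.
Subtract the first batch: 17−15=2 clicks and 18−2=16 non-clicks.

2 clicks and 16 non-clicks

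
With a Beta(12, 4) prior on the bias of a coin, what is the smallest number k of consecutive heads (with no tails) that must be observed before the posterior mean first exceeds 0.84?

k = 10

After k heads and 0 tails the posterior is Beta(12+k, 4), with mean (12+k)/(12+4+k).
Set (12+k)/(16+k) > 0.84 and solve: k > (0.84·16 − 12)/(1 − 0.84) = 9.000.
The smallest integer exceeding 9.000 is 10.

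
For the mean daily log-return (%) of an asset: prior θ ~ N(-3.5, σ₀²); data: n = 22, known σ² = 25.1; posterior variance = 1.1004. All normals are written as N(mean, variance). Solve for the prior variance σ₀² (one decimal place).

Posterior precision equals prior precision plus data precision: 1/σ_n² = 1/σ₀² + n/σ².
So 1/σ₀² = 1/1.1004 − 22/25.1 = 0.908760 − 0.876494 = 0.032266.
Hence σ₀² = 1/0.032266 ≈ 31.0.

σ₀² = 31.0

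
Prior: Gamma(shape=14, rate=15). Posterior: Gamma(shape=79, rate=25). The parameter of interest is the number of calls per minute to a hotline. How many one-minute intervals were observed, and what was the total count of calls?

Gamma–Poisson conjugacy: posterior shape = α + Σxᵢ, posterior rate = β + n.
Matching: Σxᵢ = 79 − 14 = 65 and n = 25 − 15 = 10.

n = 10 one-minute intervals with total 65 calls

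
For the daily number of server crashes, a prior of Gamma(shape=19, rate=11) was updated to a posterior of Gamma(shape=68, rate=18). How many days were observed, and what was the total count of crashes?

Gamma–Poisson conjugacy: posterior shape = α + Σxᵢ, posterior rate = β + n.
Matching: Σxᵢ = 68 − 19 = 49 and n = 18 − 11 = 7.

n = 7 days with total 49 crashes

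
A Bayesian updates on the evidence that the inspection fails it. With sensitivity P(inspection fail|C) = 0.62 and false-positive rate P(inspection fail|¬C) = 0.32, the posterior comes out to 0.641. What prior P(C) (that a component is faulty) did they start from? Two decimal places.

P(C) = 0.48

In odds form, posterior odds = prior odds × likelihood ratio, so prior odds = posterior odds ÷ LR.
Posterior odds = 0.641/(1−0.641) = 1.7855. LR = 0.62/0.32 = 1.9375.
Prior odds = 1.7855/1.9375 = 0.9215, so P(C) = 0.9215/(1+0.9215) ≈ 0.48.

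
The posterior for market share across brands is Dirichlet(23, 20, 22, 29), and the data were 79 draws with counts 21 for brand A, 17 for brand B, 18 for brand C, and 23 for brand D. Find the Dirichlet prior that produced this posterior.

Dirichlet(2, 3, 4, 6)

For a Dirichlet(α) prior with multinomial counts c, the posterior is Dirichlet(α + c) componentwise.
Subtract each count from the matching posterior parameter: 23−21=2, 20−17=3, 22−18=4, 29−23=6.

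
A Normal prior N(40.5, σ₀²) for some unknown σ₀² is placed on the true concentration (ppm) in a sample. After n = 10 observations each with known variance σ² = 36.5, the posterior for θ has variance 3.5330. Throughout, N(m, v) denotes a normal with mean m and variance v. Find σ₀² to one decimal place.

Posterior precision equals prior precision plus data precision: 1/σ_n² = 1/σ₀² + n/σ².
So 1/σ₀² = 1/3.5330 − 10/36.5 = 0.283046 − 0.273973 = 0.009073.
Hence σ₀² = 1/0.009073 ≈ 110.2.

σ₀² = 110.2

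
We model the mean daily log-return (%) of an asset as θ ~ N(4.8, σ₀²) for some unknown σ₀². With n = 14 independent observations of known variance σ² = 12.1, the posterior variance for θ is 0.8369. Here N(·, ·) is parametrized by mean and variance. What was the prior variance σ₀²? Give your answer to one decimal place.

σ₀² = 26.4

Posterior precision equals prior precision plus data precision: 1/σ_n² = 1/σ₀² + n/σ².
So 1/σ₀² = 1/0.8369 − 14/12.1 = 1.194886 − 1.157025 = 0.037861.
Hence σ₀² = 1/0.037861 ≈ 26.4.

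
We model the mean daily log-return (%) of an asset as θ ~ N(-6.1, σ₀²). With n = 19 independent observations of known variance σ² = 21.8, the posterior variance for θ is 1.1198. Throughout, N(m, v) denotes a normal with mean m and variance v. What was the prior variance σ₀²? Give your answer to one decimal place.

σ₀² = 46.6

For the Normal–Normal model with known σ², precisions add: τ_n = τ₀ + n/σ².
So 1/σ₀² = 1/1.1198 − 19/21.8 = 0.893017 − 0.871560 = 0.021457.
Hence σ₀² = 1/0.021457 ≈ 46.6.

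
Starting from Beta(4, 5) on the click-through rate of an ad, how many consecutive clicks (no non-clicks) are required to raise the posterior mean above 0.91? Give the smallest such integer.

After k clicks and 0 non-clicks the posterior is Beta(4+k, 5), with mean (4+k)/(4+5+k).
Set (4+k)/(9+k) > 0.91 and solve: k > (0.91·9 − 4)/(1 − 0.91) = 46.556.
The smallest integer exceeding 46.556 is 47, and checking k=47: (51)/(56) = 0.9107 > 0.91.

k = 47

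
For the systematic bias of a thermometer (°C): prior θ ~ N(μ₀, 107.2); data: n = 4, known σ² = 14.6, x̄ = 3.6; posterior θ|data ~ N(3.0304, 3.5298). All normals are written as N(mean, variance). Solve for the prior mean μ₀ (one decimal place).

μ₀ = -13.7

With known observation variance, the Normal–Normal posterior has precision τ_n = τ₀ + n/σ² and mean μ_n = (τ₀μ₀ + (n/σ²)x̄)/τ_n.
Here τ₀ = 1/107.2 = 0.009328 and τ_data = 4/14.6 = 0.273973, so τ_n = 0.283301.
Rearranging for μ₀: μ₀ = (μ_n·τ_n − τ_data·x̄)/τ₀ = (3.0304·0.283301 − 0.273973·3.6) / 0.009328 = -0.127787/0.009328 ≈ -13.7.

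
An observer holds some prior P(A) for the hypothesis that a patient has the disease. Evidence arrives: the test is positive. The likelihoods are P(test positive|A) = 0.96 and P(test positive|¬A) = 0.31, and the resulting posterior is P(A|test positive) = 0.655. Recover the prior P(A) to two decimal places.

P(A) = 0.38

Bayes' rule in odds form gives O(A|E) = O(A)·[P(E|A)/P(E|¬A)], hence O(A) = O(A|E)/LR.
Posterior odds = 0.655/(1−0.655) = 1.8986. LR = 0.96/0.31 = 3.0968.
Prior odds = 1.8986/3.0968 = 0.6131, so P(A) = 0.6131/(1+0.6131) ≈ 0.38.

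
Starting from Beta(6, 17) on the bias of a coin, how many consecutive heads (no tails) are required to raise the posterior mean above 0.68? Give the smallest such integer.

k = 31

After k heads and 0 tails the posterior is Beta(6+k, 17), with mean (6+k)/(6+17+k).
Set (6+k)/(23+k) > 0.68 and solve: k > (0.68·23 − 6)/(1 − 0.68) = 30.125.
The smallest integer exceeding 30.125 is 31, and checking k=31: (37)/(54) = 0.6852 > 0.68.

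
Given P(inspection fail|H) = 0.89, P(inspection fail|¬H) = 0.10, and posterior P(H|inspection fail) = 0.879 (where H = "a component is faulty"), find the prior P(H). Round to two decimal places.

In odds form, posterior odds = prior odds × likelihood ratio, so prior odds = posterior odds ÷ LR.
Posterior odds = 0.879/(1−0.879) = 7.2645. LR = 0.89/0.10 = 8.9000.
Prior odds = 7.2645/8.9000 = 0.8162, so P(H) = 0.8162/(1+0.8162) ≈ 0.45.

P(H) = 0.45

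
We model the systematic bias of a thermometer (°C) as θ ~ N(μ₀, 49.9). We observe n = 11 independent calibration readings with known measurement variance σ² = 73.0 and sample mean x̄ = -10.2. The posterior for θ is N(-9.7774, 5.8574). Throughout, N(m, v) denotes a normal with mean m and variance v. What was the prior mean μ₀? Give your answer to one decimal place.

μ₀ = -6.6

With known observation variance, the Normal–Normal posterior has precision τ_n = τ₀ + n/σ² and mean μ_n = (τ₀μ₀ + (n/σ²)x̄)/τ_n.
Here τ₀ = 1/49.9 = 0.020040 and τ_data = 11/73.0 = 0.150685, so τ_n = 0.170725.
Rearranging for μ₀: μ₀ = (μ_n·τ_n − τ_data·x̄)/τ₀ = (-9.7774·0.170725 − 0.150685·-10.2) / 0.020040 = -0.132260/0.020040 ≈ -6.6.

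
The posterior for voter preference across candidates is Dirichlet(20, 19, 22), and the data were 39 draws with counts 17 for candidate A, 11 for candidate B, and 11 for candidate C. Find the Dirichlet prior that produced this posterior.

For a Dirichlet(α) prior with multinomial counts c, the posterior is Dirichlet(α + c) componentwise.
Subtract each count from the matching posterior parameter: 20−17=3, 19−11=8, 22−11=11.

Dirichlet(3, 8, 11)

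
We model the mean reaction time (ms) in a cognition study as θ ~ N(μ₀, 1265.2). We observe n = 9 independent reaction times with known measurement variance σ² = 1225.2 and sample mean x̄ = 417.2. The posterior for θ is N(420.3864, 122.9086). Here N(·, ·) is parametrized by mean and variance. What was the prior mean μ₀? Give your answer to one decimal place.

μ₀ = 450.0

With known observation variance, the Normal–Normal posterior has precision τ_n = τ₀ + n/σ² and mean μ_n = (τ₀μ₀ + (n/σ²)x̄)/τ_n.
Here τ₀ = 1/1265.2 = 0.000790 and τ_data = 9/1225.2 = 0.007346, so τ_n = 0.008136.
Rearranging for μ₀: μ₀ = (μ_n·τ_n − τ_data·x̄)/τ₀ = (420.3864·0.008136 − 0.007346·417.2) / 0.000790 = 0.355513/0.000790 ≈ 450.0.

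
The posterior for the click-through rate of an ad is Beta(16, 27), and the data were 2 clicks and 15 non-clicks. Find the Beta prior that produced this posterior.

Beta(14, 12)

Beta is conjugate to the binomial likelihood: posterior = Beta(α+s, β+f).
Subtract the data counts: 16−2=14, 27−15=12.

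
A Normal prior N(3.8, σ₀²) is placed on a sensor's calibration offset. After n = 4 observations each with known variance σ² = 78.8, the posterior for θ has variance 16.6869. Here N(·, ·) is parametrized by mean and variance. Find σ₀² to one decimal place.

Posterior precision equals prior precision plus data precision: 1/σ_n² = 1/σ₀² + n/σ².
So 1/σ₀² = 1/16.6869 − 4/78.8 = 0.059927 − 0.050761 = 0.009166.
Hence σ₀² = 1/0.009166 ≈ 109.1.

σ₀² = 109.1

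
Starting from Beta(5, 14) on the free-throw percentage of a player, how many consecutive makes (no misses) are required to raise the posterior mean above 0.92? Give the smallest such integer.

After k makes and 0 misses the posterior is Beta(5+k, 14), with mean (5+k)/(5+14+k).
Set (5+k)/(19+k) > 0.92 and solve: k > (0.92·19 − 5)/(1 − 0.92) = 156.000.
The smallest integer exceeding 156.000 is 157, and checking k=157: (162)/(176) = 0.9205 > 0.92.

k = 157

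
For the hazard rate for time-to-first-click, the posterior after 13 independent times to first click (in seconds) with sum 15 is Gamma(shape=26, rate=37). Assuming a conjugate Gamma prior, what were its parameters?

Gamma–exponential conjugacy: posterior shape = α + n, posterior rate = β + Σtᵢ.
So α = 26 − 13 = 13 and β = 37 − 15 = 22.

Gamma(shape=13, rate=22)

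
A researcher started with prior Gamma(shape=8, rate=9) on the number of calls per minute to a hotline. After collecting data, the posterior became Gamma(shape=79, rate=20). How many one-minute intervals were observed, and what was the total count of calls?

n = 11 one-minute intervals with total 71 calls

Gamma–Poisson conjugacy: posterior shape = α + Σxᵢ, posterior rate = β + n.
Matching: Σxᵢ = 79 − 8 = 71 and n = 20 − 9 = 11.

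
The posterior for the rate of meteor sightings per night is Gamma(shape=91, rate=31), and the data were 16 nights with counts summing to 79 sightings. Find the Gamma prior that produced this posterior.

Gamma(shape=12, rate=15)

A Gamma(α, β) prior (rate parametrization) on a Poisson rate with n observations summing to S gives posterior Gamma(α+S, β+n).
So α = 91 − 79 = 12 and β = 31 − 16 = 15.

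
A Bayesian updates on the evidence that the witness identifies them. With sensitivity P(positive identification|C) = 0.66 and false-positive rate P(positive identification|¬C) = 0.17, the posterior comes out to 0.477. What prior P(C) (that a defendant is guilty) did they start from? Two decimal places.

P(C) = 0.19

Bayes' rule in odds form gives O(C|E) = O(C)·[P(E|C)/P(E|¬C)], hence O(C) = O(C|E)/LR.
Posterior odds = 0.477/(1−0.477) = 0.9120. LR = 0.66/0.17 = 3.8824.
Prior odds = 0.9120/3.8824 = 0.2349, so P(C) = 0.2349/(1+0.2349) ≈ 0.19.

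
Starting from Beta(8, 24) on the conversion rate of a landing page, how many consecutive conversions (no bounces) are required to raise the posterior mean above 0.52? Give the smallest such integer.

After k conversions and 0 bounces the posterior is Beta(8+k, 24), with mean (8+k)/(8+24+k).
Set (8+k)/(32+k) > 0.52 and solve: k > (0.52·32 − 8)/(1 − 0.52) = 18.000.
The smallest integer exceeding 18.000 is 19.

k = 19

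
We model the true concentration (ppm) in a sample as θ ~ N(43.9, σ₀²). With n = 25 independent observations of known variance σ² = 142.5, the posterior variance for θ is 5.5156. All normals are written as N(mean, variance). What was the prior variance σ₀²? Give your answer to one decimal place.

σ₀² = 170.5

For the Normal–Normal model with known σ², precisions add: τ_n = τ₀ + n/σ².
So 1/σ₀² = 1/5.5156 − 25/142.5 = 0.181304 − 0.175439 = 0.005865.
Hence σ₀² = 1/0.005865 ≈ 170.5.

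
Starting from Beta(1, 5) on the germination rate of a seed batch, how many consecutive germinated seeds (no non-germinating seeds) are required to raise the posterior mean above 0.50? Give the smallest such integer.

After k germinated seeds and 0 non-germinating seeds the posterior is Beta(1+k, 5), with mean (1+k)/(1+5+k).
Set (1+k)/(6+k) > 0.50 and solve: k > (0.50·6 − 1)/(1 − 0.50) = 4.000.
The smallest integer exceeding 4.000 is 5, and checking k=5: (6)/(11) = 0.5455 > 0.50.

k = 5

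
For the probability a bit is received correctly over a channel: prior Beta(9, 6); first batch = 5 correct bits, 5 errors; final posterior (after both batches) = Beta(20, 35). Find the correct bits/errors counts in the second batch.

Sequential conjugate updates are equivalent to a single update on the pooled data, so total successes = posterior α − prior α and total failures = posterior β − prior β.
Total across both batches: 20−9=11 correct bits, 35−6=29 errors.
Subtract the first batch: 11−5=6 correct bits and 29−5=24 errors.

6 correct bits and 24 errors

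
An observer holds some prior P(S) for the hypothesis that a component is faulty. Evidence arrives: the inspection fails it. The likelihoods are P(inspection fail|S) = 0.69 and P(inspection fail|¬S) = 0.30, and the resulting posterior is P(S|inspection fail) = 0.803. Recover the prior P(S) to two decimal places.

Bayes' rule in odds form gives O(S|E) = O(S)·[P(E|S)/P(E|¬S)], hence O(S) = O(S|E)/LR.
Posterior odds = 0.803/(1−0.803) = 4.0761. LR = 0.69/0.30 = 2.3000.
Prior odds = 4.0761/2.3000 = 1.7722, so P(S) = 1.7722/(1+1.7722) ≈ 0.64.

P(S) = 0.64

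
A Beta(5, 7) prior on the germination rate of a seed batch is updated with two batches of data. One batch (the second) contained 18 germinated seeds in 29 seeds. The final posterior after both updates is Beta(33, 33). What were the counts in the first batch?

Sequential conjugate updates are equivalent to a single update on the pooled data, so total successes = posterior α − prior α and total failures = posterior β − prior β.
Total across both batches: 33−5=28 germinated seeds, 33−7=26 non-germinating seeds.
Subtract the second batch: 28−18=10 germinated seeds and 26−11=15 non-germinating seeds.

10 germinated seeds and 15 non-germinating seeds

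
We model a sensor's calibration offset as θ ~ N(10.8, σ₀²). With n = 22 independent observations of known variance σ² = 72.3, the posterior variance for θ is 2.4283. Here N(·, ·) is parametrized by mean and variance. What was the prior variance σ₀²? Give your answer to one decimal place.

Posterior precision equals prior precision plus data precision: 1/σ_n² = 1/σ₀² + n/σ².
So 1/σ₀² = 1/2.4283 − 22/72.3 = 0.411811 − 0.304288 = 0.107523.
Hence σ₀² = 1/0.107523 ≈ 9.3.

σ₀² = 9.3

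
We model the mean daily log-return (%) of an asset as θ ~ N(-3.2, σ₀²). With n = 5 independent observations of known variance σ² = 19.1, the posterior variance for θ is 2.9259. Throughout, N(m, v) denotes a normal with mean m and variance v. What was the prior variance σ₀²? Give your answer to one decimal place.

σ₀² = 12.5

For the Normal–Normal model with known σ², precisions add: τ_n = τ₀ + n/σ².
So 1/σ₀² = 1/2.9259 − 5/19.1 = 0.341775 − 0.261780 = 0.079995.
Hence σ₀² = 1/0.079995 ≈ 12.5.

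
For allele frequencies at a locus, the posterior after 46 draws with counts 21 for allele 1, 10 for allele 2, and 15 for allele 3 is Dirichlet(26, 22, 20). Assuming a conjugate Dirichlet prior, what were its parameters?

Dirichlet(5, 12, 5)

For a Dirichlet(α) prior with multinomial counts c, the posterior is Dirichlet(α + c) componentwise.
Subtract each count from the matching posterior parameter: 26−21=5, 22−10=12, 20−15=5.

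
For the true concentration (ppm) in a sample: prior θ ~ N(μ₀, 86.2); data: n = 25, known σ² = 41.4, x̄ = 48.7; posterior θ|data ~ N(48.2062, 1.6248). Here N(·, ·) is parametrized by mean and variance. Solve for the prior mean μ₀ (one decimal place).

μ₀ = 22.5

With known observation variance, the Normal–Normal posterior has precision τ_n = τ₀ + n/σ² and mean μ_n = (τ₀μ₀ + (n/σ²)x̄)/τ_n.
Here τ₀ = 1/86.2 = 0.011601 and τ_data = 25/41.4 = 0.603865, so τ_n = 0.615466.
Rearranging for μ₀: μ₀ = (μ_n·τ_n − τ_data·x̄)/τ₀ = (48.2062·0.615466 − 0.603865·48.7) / 0.011601 = 0.261052/0.011601 ≈ 22.5.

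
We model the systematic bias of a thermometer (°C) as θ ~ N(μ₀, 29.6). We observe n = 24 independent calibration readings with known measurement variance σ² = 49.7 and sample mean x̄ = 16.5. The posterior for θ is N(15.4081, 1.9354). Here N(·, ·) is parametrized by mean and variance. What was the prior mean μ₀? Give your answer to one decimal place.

μ₀ = -0.2

The posterior mean is a precision-weighted average: μ_n = (τ₀μ₀ + τ_data·x̄)/(τ₀+τ_data), with τ₀=1/σ₀² and τ_data=n/σ².
Here τ₀ = 1/29.6 = 0.033784 and τ_data = 24/49.7 = 0.482897, so τ_n = 0.516681.
Rearranging for μ₀: μ₀ = (μ_n·τ_n − τ_data·x̄)/τ₀ = (15.4081·0.516681 − 0.482897·16.5) / 0.033784 = -0.006728/0.033784 ≈ -0.2.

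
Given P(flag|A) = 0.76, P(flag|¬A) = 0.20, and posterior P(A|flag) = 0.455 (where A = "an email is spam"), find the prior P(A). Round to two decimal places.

In odds form, posterior odds = prior odds × likelihood ratio, so prior odds = posterior odds ÷ LR.
Posterior odds = 0.455/(1−0.455) = 0.8349. LR = 0.76/0.20 = 3.8000.
Prior odds = 0.8349/3.8000 = 0.2197, so P(A) = 0.2197/(1+0.2197) ≈ 0.18.

P(A) = 0.18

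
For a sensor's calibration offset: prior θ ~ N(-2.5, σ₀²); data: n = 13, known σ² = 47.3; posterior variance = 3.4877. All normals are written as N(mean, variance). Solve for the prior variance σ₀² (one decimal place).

For the Normal–Normal model with known σ², precisions add: τ_n = τ₀ + n/σ².
So 1/σ₀² = 1/3.4877 − 13/47.3 = 0.286722 − 0.274841 = 0.011881.
Hence σ₀² = 1/0.011881 ≈ 84.2.

σ₀² = 84.2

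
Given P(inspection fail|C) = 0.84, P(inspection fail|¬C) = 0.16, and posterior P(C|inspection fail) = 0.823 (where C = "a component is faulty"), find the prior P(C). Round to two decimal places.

P(C) = 0.47

In odds form, posterior odds = prior odds × likelihood ratio, so prior odds = posterior odds ÷ LR.
Posterior odds = 0.823/(1−0.823) = 4.6497. LR = 0.84/0.16 = 5.2500.
Prior odds = 4.6497/5.2500 = 0.8857, so P(C) = 0.8857/(1+0.8857) ≈ 0.47.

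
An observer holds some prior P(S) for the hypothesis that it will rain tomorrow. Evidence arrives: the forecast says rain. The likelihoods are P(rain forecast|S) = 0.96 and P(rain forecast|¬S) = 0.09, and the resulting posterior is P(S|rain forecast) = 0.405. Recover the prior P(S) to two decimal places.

Bayes' rule in odds form gives O(S|E) = O(S)·[P(E|S)/P(E|¬S)], hence O(S) = O(S|E)/LR.
Posterior odds = 0.405/(1−0.405) = 0.6807. LR = 0.96/0.09 = 10.6667.
Prior odds = 0.6807/10.6667 = 0.0638, so P(S) = 0.0638/(1+0.0638) ≈ 0.06.

P(S) = 0.06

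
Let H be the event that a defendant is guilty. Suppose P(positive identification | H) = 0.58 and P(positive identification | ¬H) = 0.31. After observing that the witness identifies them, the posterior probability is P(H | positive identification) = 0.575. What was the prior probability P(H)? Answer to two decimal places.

P(H) = 0.42

Bayes' rule in odds form gives O(H|E) = O(H)·[P(E|H)/P(E|¬H)], hence O(H) = O(H|E)/LR.
Posterior odds = 0.575/(1−0.575) = 1.3529. LR = 0.58/0.31 = 1.8710.
Prior odds = 1.3529/1.8710 = 0.7231, so P(H) = 0.7231/(1+0.7231) ≈ 0.42.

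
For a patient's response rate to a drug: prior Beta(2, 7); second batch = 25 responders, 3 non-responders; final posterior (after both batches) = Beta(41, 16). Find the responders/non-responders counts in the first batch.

14 responders and 6 non-responders

Sequential conjugate updates are equivalent to a single update on the pooled data, so total successes = posterior α − prior α and total failures = posterior β − prior β.
Total across both batches: 41−2=39 responders, 16−7=9 non-responders.
Subtract the second batch: 39−25=14 responders and 9−3=6 non-responders.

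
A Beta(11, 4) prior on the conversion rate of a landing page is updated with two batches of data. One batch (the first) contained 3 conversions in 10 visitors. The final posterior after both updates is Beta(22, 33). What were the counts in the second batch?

Because Beta–binomial updating is additive in the counts, the combined data contributed (α_post−α_prior, β_post−β_prior) successes and failures.
Total across both batches: 22−11=11 conversions, 33−4=29 bounces.
Subtract the first batch: 11−3=8 conversions and 29−7=22 bounces.

8 conversions and 22 bounces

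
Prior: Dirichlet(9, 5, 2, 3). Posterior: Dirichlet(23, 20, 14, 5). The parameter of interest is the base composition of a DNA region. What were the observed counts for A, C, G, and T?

For a Dirichlet(α) prior with multinomial counts c, the posterior is Dirichlet(α + c) componentwise.
Counts are posterior − prior componentwise: 23−9=14, 20−5=15, 14−2=12, 5−3=2.

counts (14, 15, 12, 2)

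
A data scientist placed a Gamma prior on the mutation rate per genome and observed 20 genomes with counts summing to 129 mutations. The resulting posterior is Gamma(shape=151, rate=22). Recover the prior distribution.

Gamma–Poisson conjugacy: posterior shape = α + Σxᵢ, posterior rate = β + n.
So α = 151 − 129 = 22 and β = 22 − 20 = 2.

Gamma(shape=22, rate=2)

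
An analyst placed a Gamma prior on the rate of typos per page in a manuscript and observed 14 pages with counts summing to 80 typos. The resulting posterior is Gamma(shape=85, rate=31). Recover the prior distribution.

A Gamma(α, β) prior (rate parametrization) on a Poisson rate with n observations summing to S gives posterior Gamma(α+S, β+n).
So α = 85 − 80 = 5 and β = 31 − 14 = 17.

Gamma(shape=5, rate=17)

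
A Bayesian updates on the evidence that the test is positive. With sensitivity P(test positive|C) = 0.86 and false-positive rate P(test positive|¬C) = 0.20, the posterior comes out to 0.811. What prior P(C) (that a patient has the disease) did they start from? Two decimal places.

P(C) = 0.50

Bayes' rule in odds form gives O(C|E) = O(C)·[P(E|C)/P(E|¬C)], hence O(C) = O(C|E)/LR.
Posterior odds = 0.811/(1−0.811) = 4.2910. LR = 0.86/0.20 = 4.3000.
Prior odds = 4.2910/4.3000 = 0.9979, so P(C) = 0.9979/(1+0.9979) ≈ 0.50.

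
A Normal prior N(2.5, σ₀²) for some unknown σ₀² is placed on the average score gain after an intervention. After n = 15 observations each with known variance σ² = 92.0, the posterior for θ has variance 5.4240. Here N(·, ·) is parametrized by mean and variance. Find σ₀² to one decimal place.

For the Normal–Normal model with known σ², precisions add: τ_n = τ₀ + n/σ².
So 1/σ₀² = 1/5.4240 − 15/92.0 = 0.184366 − 0.163043 = 0.021323.
Hence σ₀² = 1/0.021323 ≈ 46.9.

σ₀² = 46.9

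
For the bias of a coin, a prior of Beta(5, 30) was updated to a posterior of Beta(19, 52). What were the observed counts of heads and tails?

14 heads and 22 tails

A Beta(a, b) prior with s successes and f failures in binomial data gives a Beta(a+s, b+f) posterior.
So s = 19 − 5 = 14 and f = 52 − 30 = 22.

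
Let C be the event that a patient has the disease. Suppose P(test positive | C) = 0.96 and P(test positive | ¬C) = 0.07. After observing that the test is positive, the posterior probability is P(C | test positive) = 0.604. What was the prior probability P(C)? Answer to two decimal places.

P(C) = 0.10

In odds form, posterior odds = prior odds × likelihood ratio, so prior odds = posterior odds ÷ LR.
Posterior odds = 0.604/(1−0.604) = 1.5253. LR = 0.96/0.07 = 13.7143.
Prior odds = 1.5253/13.7143 = 0.1112, so P(C) = 0.1112/(1+0.1112) ≈ 0.10.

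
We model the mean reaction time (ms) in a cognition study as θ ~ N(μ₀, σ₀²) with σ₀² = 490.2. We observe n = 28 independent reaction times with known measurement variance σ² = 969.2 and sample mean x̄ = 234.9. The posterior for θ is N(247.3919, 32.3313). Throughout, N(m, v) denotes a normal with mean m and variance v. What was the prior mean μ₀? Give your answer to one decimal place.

The posterior mean is a precision-weighted average: μ_n = (τ₀μ₀ + τ_data·x̄)/(τ₀+τ_data), with τ₀=1/σ₀² and τ_data=n/σ².
Here τ₀ = 1/490.2 = 0.002040 and τ_data = 28/969.2 = 0.028890, so τ_n = 0.030930.
Rearranging for μ₀: μ₀ = (μ_n·τ_n − τ_data·x̄)/τ₀ = (247.3919·0.030930 − 0.028890·234.9) / 0.002040 = 0.865570/0.002040 ≈ 424.3.

μ₀ = 424.3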